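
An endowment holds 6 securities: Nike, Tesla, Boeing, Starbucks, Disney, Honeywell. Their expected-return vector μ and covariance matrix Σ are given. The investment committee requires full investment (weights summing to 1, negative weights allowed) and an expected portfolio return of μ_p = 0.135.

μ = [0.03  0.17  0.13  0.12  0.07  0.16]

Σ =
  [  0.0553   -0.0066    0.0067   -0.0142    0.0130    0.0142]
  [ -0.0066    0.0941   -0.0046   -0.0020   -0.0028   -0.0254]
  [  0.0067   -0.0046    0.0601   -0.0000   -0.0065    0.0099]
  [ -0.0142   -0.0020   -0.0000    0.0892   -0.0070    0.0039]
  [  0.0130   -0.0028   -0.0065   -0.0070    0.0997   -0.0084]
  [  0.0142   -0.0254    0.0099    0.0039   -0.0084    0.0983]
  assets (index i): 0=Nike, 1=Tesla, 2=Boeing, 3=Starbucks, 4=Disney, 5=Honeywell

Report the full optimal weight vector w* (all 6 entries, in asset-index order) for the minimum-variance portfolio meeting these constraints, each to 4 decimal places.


p=Σ⁻¹μ = [0.1424  2.5512  2.1238  1.4254  1.1703  2.0959]
q=Σ⁻¹𝟙 = [16.4596  16.0937  15.4801  14.6057  11.2788  10.7791]
a=μᵀp=1.302384  b=𝟙ᵀp=9.508976  c=𝟙ᵀq=84.696909  D=ac−b²=19.887244
λ₁=(c·0.135−b)/D = (84.696909·0.135−9.508976)/19.887244 = 0.096801
λ₂=(a−b·0.135)/D = (1.302384−9.508976·0.135)/19.887244 = 0.000939
w* = 0.096801·p + 0.000939·q:
  w_0 = 0.096801·0.1424 + 0.000939·16.4596 = 0.0292  (Nike)
  w_1 = 0.096801·2.5512 + 0.000939·16.0937 = 0.2621  (Tesla)
  w_2 = 0.096801·2.1238 + 0.000939·15.4801 = 0.2201  (Boeing)
  w_3 = 0.096801·1.4254 + 0.000939·14.6057 = 0.1517  (Starbucks)
  w_4 = 0.096801·1.1703 + 0.000939·11.2788 = 0.1239  (Disney)
  w_5 = 0.096801·2.0959 + 0.000939·10.7791 = 0.2130  (Honeywell)
Σw_i=1.0000  μᵀw=0.1350
σ²=wᵀΣw=λ₁·μ_p+λ₂ = 0.096801·0.135 + 0.000939 = 0.014007 ≈ 0.0140

0.0292  0.2621  0.2201  0.1517  0.1239  0.2130


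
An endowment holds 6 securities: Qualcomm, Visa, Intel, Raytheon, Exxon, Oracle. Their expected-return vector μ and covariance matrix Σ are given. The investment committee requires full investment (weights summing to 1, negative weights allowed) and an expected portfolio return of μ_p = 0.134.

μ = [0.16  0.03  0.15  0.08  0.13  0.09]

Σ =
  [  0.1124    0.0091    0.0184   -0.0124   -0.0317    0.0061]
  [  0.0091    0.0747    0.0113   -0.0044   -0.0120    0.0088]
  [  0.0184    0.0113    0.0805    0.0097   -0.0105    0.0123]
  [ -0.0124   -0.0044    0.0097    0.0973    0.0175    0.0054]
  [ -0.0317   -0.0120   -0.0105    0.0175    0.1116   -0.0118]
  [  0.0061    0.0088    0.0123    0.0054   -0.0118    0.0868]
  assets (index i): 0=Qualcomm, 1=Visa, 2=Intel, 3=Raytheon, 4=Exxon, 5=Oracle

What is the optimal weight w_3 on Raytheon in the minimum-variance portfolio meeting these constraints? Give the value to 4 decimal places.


u=Σ⁻¹μ = [1.6857  0.1874  1.4882  0.5201  1.8178  0.9033]
v=Σ⁻¹𝟙 = [10.9687  12.4913  7.4505  8.4679  13.8267  9.7806]
a=μᵀu=0.857783  b=𝟙ᵀu=6.602461  c=𝟙ᵀv=62.985693  D=ac−b²=10.435554
λ₁=(c·0.134−b)/D = (62.985693·0.134−6.602461)/10.435554 = 0.176092
λ₂=(a−b·0.134)/D = (0.857783−6.602461·0.134)/10.435554 = -0.002582
w* = 0.176092·u + -0.002582·v:
  w_0 = 0.176092·1.6857 + -0.002582·10.9687 = 0.2685  (Qualcomm)
  w_1 = 0.176092·0.1874 + -0.002582·12.4913 = 0.0007  (Visa)
  w_2 = 0.176092·1.4882 + -0.002582·7.4505 = 0.2428  (Intel)
  w_3 = 0.176092·0.5201 + -0.002582·8.4679 = 0.0697  (Raytheon)
  w_4 = 0.176092·1.8178 + -0.002582·13.8267 = 0.2844  (Exxon)
  w_5 = 0.176092·0.9033 + -0.002582·9.7806 = 0.1338  (Oracle)
Σw_i=1.0000  μᵀw=0.1340
σ²=wᵀΣw=λ₁·μ_p+λ₂ = 0.176092·0.134 + -0.002582 = 0.021014 ≈ 0.0210

0.0697


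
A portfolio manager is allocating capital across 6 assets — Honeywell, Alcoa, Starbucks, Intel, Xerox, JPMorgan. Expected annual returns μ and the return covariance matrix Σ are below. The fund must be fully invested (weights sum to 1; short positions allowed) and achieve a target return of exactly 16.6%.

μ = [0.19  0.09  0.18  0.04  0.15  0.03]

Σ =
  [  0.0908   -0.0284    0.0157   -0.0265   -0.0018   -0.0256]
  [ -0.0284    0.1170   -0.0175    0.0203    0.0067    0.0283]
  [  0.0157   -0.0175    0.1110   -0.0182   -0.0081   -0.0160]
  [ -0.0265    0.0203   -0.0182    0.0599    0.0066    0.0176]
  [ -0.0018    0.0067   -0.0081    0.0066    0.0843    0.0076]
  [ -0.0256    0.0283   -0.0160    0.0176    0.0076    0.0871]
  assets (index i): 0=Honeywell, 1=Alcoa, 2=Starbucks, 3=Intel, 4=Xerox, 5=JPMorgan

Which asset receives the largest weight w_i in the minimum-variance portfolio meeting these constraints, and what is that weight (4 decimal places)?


Honeywell (0.3504)

x=Σ⁻¹μ = [2.8560  1.1927  1.9085  1.7257  1.7355  0.6468]
y=Σ⁻¹𝟙 = [21.5635  8.3335  13.4978  22.8471  10.0783  12.0947]
a=μᵀx=1.342268  b=𝟙ᵀx=10.065156  c=𝟙ᵀy=88.414892  D=ac−b²=17.369081
λ₁=(c·0.166−b)/D = (88.414892·0.166−10.065156)/17.369081 = 0.265513
λ₂=(a−b·0.166)/D = (1.342268−10.065156·0.166)/17.369081 = -0.018916
w* = 0.265513·x + -0.018916·y:
  w_0 = 0.265513·2.8560 + -0.018916·21.5635 = 0.3504  (Honeywell)
  w_1 = 0.265513·1.1927 + -0.018916·8.3335 = 0.1590  (Alcoa)
  w_2 = 0.265513·1.9085 + -0.018916·13.4978 = 0.2514  (Starbucks)
  w_3 = 0.265513·1.7257 + -0.018916·22.8471 = 0.0260  (Intel)
  w_4 = 0.265513·1.7355 + -0.018916·10.0783 = 0.2702  (Xerox)
  w_5 = 0.265513·0.6468 + -0.018916·12.0947 = -0.0571  (JPMorgan)
Σw_i=1.0000  μᵀw=0.1660
σ²=wᵀΣw=λ₁·μ_p+λ₂ = 0.265513·0.166 + -0.018916 = 0.025159 ≈ 0.0252


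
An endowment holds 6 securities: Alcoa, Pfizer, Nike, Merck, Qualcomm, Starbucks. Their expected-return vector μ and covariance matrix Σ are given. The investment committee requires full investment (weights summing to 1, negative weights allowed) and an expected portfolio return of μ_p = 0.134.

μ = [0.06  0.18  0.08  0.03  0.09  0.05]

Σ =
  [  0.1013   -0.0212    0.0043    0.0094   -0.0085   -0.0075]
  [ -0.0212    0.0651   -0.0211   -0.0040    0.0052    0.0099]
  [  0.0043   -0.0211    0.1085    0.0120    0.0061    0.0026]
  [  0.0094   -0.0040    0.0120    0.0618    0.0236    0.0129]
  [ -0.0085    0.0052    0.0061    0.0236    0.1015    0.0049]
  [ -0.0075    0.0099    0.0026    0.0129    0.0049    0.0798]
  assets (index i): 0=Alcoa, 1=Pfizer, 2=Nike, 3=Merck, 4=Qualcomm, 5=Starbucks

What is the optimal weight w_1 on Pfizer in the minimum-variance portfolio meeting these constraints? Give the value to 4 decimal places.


u=Σ⁻¹μ = [1.3653  3.5401  1.3336  -0.0880  0.7484  0.2405]
v=Σ⁻¹𝟙 = [14.4941  22.4338  11.4418  8.7662  6.7609  8.9054]
a=μᵀu=0.902555  b=𝟙ᵀu=7.139819  c=𝟙ᵀv=72.802264  D=ac−b²=14.731030
λ₁=(c·0.134−b)/D = (72.802264·0.134−7.139819)/14.731030 = 0.177563
λ₂=(a−b·0.134)/D = (0.902555−7.139819·0.134)/14.731030 = -0.003678
w* = 0.177563·u + -0.003678·v:
  w_0 = 0.177563·1.3653 + -0.003678·14.4941 = 0.1891  (Alcoa)
  w_1 = 0.177563·3.5401 + -0.003678·22.4338 = 0.5461  (Pfizer)
  w_2 = 0.177563·1.3336 + -0.003678·11.4418 = 0.1947  (Nike)
  w_3 = 0.177563·-0.0880 + -0.003678·8.7662 = -0.0479  (Merck)
  w_4 = 0.177563·0.7484 + -0.003678·6.7609 = 0.1080  (Qualcomm)
  w_5 = 0.177563·0.2405 + -0.003678·8.9054 = 0.0100  (Starbucks)
Σw_i=1.0000  μᵀw=0.1340
σ²=wᵀΣw=λ₁·μ_p+λ₂ = 0.177563·0.134 + -0.003678 = 0.020115 ≈ 0.0201

0.5461


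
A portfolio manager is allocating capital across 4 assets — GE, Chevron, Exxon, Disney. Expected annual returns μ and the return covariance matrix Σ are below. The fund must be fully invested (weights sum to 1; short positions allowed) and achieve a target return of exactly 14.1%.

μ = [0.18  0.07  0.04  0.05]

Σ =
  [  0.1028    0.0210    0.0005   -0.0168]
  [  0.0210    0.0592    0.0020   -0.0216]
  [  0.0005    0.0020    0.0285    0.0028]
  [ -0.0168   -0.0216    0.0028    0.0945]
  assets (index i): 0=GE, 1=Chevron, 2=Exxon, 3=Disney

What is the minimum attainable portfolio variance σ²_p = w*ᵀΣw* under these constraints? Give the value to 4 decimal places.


0.0501

u=Σ⁻¹μ = [1.7263  0.8958  1.2116  1.0048]
v=Σ⁻¹𝟙 = [8.3065  18.4505  32.1417  15.3236]
a=μᵀu=0.472147  b=𝟙ᵀu=4.838552  c=𝟙ᵀv=74.222365  D=ac−b²=11.632251
λ₁=(c·0.141−b)/D = (74.222365·0.141−4.838552)/11.632251 = 0.483724
λ₂=(a−b·0.141)/D = (0.472147−4.838552·0.141)/11.632251 = -0.018061
w* = 0.483724·u + -0.018061·v:
  w_0 = 0.483724·1.7263 + -0.018061·8.3065 = 0.6850  (GE)
  w_1 = 0.483724·0.8958 + -0.018061·18.4505 = 0.1001  (Chevron)
  w_2 = 0.483724·1.2116 + -0.018061·32.1417 = 0.0056  (Exxon)
  w_3 = 0.483724·1.0048 + -0.018061·15.3236 = 0.2093  (Disney)
Σw_i=1.0000  μᵀw=0.1410
σ²=wᵀΣw=λ₁·μ_p+λ₂ = 0.483724·0.141 + -0.018061 = 0.050144 ≈ 0.0501


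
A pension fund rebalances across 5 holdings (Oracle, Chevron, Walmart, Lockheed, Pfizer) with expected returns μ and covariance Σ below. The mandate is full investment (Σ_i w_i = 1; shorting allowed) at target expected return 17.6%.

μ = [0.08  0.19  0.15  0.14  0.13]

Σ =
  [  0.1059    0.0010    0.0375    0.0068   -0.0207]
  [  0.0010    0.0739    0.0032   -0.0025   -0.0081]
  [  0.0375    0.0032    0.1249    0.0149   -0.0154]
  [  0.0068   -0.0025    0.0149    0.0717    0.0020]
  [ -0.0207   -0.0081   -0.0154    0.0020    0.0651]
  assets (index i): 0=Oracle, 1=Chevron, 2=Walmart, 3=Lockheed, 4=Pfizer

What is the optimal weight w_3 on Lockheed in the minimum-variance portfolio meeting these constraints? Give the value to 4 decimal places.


g=Σ⁻¹μ = [0.8029  2.8797  1.0307  1.6845  2.8026]
h=Σ⁻¹𝟙 = [10.7942  15.9211  5.6437  11.6989  21.7499]
a=μᵀg=1.366153  b=𝟙ᵀg=9.200432  c=𝟙ᵀh=65.807807  D=ac−b²=5.255594
λ₁=(c·0.176−b)/D = (65.807807·0.176−9.200432)/5.255594 = 0.453182
λ₂=(a−b·0.176)/D = (1.366153−9.200432·0.176)/5.255594 = -0.048163
w* = 0.453182·g + -0.048163·h:
  w_0 = 0.453182·0.8029 + -0.048163·10.7942 = -0.1560  (Oracle)
  w_1 = 0.453182·2.8797 + -0.048163·15.9211 = 0.5382  (Chevron)
  w_2 = 0.453182·1.0307 + -0.048163·5.6437 = 0.1953  (Walmart)
  w_3 = 0.453182·1.6845 + -0.048163·11.6989 = 0.1999  (Lockheed)
  w_4 = 0.453182·2.8026 + -0.048163·21.7499 = 0.2226  (Pfizer)
Σw_i=1.0000  μᵀw=0.1760
σ²=wᵀΣw=λ₁·μ_p+λ₂ = 0.453182·0.176 + -0.048163 = 0.031598 ≈ 0.0316

0.1999


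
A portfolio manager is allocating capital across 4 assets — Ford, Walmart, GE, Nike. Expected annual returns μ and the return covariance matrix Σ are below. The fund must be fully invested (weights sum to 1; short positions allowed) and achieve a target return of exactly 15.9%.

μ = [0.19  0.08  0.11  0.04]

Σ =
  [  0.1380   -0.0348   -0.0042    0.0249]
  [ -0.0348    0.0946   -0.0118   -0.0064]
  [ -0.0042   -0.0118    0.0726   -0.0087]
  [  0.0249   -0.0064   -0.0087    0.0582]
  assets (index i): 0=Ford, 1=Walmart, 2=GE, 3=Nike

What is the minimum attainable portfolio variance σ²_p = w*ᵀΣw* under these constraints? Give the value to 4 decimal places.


0.0421

p=Σ⁻¹μ = [1.8142  1.7843  1.9581  0.4000]
q=Σ⁻¹𝟙 = [8.9738  17.5095  19.3148  18.1555]
a=μᵀp=0.718832  b=𝟙ᵀp=5.956624  c=𝟙ᵀq=63.953599  D=ac−b²=10.490504
λ₁=(c·0.159−b)/D = (63.953599·0.159−5.956624)/10.490504 = 0.401506
λ₂=(a−b·0.159)/D = (0.718832−5.956624·0.159)/10.490504 = -0.021760
w* = 0.401506·p + -0.021760·q:
  w_0 = 0.401506·1.8142 + -0.021760·8.9738 = 0.5331  (Ford)
  w_1 = 0.401506·1.7843 + -0.021760·17.5095 = 0.3354  (Walmart)
  w_2 = 0.401506·1.9581 + -0.021760·19.3148 = 0.3659  (GE)
  w_3 = 0.401506·0.4000 + -0.021760·18.1555 = -0.2344  (Nike)
Σw_i=1.0000  μᵀw=0.1590
σ²=wᵀΣw=λ₁·μ_p+λ₂ = 0.401506·0.159 + -0.021760 = 0.042080 ≈ 0.0421


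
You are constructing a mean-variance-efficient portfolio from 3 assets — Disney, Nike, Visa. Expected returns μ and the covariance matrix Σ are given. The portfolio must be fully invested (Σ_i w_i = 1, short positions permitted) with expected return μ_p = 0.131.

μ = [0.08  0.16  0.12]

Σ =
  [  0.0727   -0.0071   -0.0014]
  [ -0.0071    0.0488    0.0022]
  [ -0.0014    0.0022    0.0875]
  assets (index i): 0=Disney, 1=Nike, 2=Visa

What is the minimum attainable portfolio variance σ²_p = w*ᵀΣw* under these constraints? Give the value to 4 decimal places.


x=Σ⁻¹μ = [1.4608  3.4322  1.3085]
y=Σ⁻¹𝟙 = [16.1512  22.3401  11.1253]
a=μᵀx=0.823043  b=𝟙ᵀx=6.201548  c=𝟙ᵀy=49.616585  D=ac−b²=2.377375
λ₁=(c·0.131−b)/D = (49.616585·0.131−6.201548)/2.377375 = 0.125443
λ₂=(a−b·0.131)/D = (0.823043−6.201548·0.131)/2.377375 = 0.004476
w* = 0.125443·x + 0.004476·y:
  w_0 = 0.125443·1.4608 + 0.004476·16.1512 = 0.2555  (Disney)
  w_1 = 0.125443·3.4322 + 0.004476·22.3401 = 0.5305  (Nike)
  w_2 = 0.125443·1.3085 + 0.004476·11.1253 = 0.2139  (Visa)
Σw_i=1.0000  μᵀw=0.1310
σ²=wᵀΣw=λ₁·μ_p+λ₂ = 0.125443·0.131 + 0.004476 = 0.020909 ≈ 0.0209

0.0209


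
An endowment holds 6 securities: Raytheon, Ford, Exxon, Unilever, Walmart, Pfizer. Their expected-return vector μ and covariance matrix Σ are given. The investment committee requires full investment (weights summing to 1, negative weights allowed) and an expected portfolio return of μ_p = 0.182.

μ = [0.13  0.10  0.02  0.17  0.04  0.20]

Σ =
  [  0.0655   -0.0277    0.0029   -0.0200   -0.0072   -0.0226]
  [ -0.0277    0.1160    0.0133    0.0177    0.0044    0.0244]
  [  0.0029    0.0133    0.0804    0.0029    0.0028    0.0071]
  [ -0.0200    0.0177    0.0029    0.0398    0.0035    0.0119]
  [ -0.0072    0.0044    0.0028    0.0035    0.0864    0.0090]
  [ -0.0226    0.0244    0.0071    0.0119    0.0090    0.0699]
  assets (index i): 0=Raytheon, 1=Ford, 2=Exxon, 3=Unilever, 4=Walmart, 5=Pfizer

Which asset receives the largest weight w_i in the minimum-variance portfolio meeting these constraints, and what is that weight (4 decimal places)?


x=Σ⁻¹μ = [5.1704  0.5781  -0.5458  5.6114  0.3014  3.3925]
y=Σ⁻¹𝟙 = [34.6715  7.4196  7.0426  33.2465  10.9331  15.1431]
a=μᵀx=2.363540  b=𝟙ᵀx=14.507951  c=𝟙ᵀy=108.456382  D=ac−b²=45.860395
λ₁=(c·0.182−b)/D = (108.456382·0.182−14.507951)/45.860395 = 0.114066
λ₂=(a−b·0.182)/D = (2.363540−14.507951·0.182)/45.860395 = -0.006038
w* = 0.114066·x + -0.006038·y:
  w_0 = 0.114066·5.1704 + -0.006038·34.6715 = 0.3804  (Raytheon)
  w_1 = 0.114066·0.5781 + -0.006038·7.4196 = 0.0211  (Ford)
  w_2 = 0.114066·-0.5458 + -0.006038·7.0426 = -0.1048  (Exxon)
  w_3 = 0.114066·5.6114 + -0.006038·33.2465 = 0.4393  (Unilever)
  w_4 = 0.114066·0.3014 + -0.006038·10.9331 = -0.0316  (Walmart)
  w_5 = 0.114066·3.3925 + -0.006038·15.1431 = 0.2955  (Pfizer)
Σw_i=1.0000  μᵀw=0.1820
σ²=wᵀΣw=λ₁·μ_p+λ₂ = 0.114066·0.182 + -0.006038 = 0.014722 ≈ 0.0147

Unilever (0.4393)


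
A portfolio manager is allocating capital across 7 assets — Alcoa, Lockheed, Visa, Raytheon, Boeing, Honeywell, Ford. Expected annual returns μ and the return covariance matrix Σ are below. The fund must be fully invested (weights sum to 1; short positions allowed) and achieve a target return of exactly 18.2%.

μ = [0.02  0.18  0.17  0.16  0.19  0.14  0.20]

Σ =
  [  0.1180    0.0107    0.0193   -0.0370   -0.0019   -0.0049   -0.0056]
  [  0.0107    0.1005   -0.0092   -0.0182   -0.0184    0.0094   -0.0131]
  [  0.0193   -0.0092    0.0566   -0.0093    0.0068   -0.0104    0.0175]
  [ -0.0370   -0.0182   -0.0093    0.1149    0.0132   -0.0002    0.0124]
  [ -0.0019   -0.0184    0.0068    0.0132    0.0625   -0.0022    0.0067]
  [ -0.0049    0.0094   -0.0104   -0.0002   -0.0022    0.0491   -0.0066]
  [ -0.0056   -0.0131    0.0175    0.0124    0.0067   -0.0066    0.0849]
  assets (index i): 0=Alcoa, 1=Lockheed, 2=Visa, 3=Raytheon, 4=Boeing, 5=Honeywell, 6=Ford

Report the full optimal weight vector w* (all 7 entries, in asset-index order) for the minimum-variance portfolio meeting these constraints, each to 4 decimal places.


-0.0543  0.2013  0.2270  0.0803  0.2192  0.1921  0.1344

g=Σ⁻¹μ = [0.1486  2.8690  3.3526  1.6105  3.1009  3.4284  1.9037]
h=Σ⁻¹𝟙 = [9.8993  14.7760  18.4285  12.9116  15.7425  24.4894  9.6885]
a=μᵀg=2.796893  b=𝟙ᵀg=16.413656  c=𝟙ᵀh=105.935807  D=ac−b²=26.882979
λ₁=(c·0.182−b)/D = (105.935807·0.182−16.413656)/26.882979 = 0.106635
λ₂=(a−b·0.182)/D = (2.796893−16.413656·0.182)/26.882979 = -0.007082
w* = 0.106635·g + -0.007082·h:
  w_0 = 0.106635·0.1486 + -0.007082·9.8993 = -0.0543  (Alcoa)
  w_1 = 0.106635·2.8690 + -0.007082·14.7760 = 0.2013  (Lockheed)
  w_2 = 0.106635·3.3526 + -0.007082·18.4285 = 0.2270  (Visa)
  w_3 = 0.106635·1.6105 + -0.007082·12.9116 = 0.0803  (Raytheon)
  w_4 = 0.106635·3.1009 + -0.007082·15.7425 = 0.2192  (Boeing)
  w_5 = 0.106635·3.4284 + -0.007082·24.4894 = 0.1921  (Honeywell)
  w_6 = 0.106635·1.9037 + -0.007082·9.6885 = 0.1344  (Ford)
Σw_i=1.0000  μᵀw=0.1820
σ²=wᵀΣw=λ₁·μ_p+λ₂ = 0.106635·0.182 + -0.007082 = 0.012325 ≈ 0.0123


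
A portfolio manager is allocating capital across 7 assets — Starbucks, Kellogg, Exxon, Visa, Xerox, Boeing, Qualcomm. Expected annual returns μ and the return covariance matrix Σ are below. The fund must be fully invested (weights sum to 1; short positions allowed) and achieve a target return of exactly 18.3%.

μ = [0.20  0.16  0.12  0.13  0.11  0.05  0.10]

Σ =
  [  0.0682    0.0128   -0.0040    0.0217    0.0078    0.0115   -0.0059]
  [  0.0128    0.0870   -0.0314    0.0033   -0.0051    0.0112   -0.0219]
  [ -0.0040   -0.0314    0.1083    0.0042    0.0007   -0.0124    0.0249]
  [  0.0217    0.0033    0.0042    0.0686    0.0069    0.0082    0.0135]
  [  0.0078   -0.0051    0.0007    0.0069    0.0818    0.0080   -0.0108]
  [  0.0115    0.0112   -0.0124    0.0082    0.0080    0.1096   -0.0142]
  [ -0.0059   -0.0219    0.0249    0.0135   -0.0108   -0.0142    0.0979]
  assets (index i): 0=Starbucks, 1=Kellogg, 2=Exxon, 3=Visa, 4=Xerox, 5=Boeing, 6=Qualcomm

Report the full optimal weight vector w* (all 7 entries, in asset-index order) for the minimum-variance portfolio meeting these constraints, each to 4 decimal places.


0.5143  0.3063  0.1675  0.0123  0.0877  -0.1719  0.0838

p=Σ⁻¹μ = [2.3376  2.4602  1.5730  0.4991  1.3897  0.1832  1.4236]
q=Σ⁻¹𝟙 = [8.7070  17.4925  12.1882  5.3133  12.9041  8.2028  13.4330]
a=μᵀp=1.419184  b=𝟙ᵀp=9.866404  c=𝟙ᵀq=78.240910  D=ac−b²=13.692363
λ₁=(c·0.183−b)/D = (78.240910·0.183−9.866404)/13.692363 = 0.325122
λ₂=(a−b·0.183)/D = (1.419184−9.866404·0.183)/13.692363 = -0.028218
w* = 0.325122·p + -0.028218·q:
  w_0 = 0.325122·2.3376 + -0.028218·8.7070 = 0.5143  (Starbucks)
  w_1 = 0.325122·2.4602 + -0.028218·17.4925 = 0.3063  (Kellogg)
  w_2 = 0.325122·1.5730 + -0.028218·12.1882 = 0.1675  (Exxon)
  w_3 = 0.325122·0.4991 + -0.028218·5.3133 = 0.0123  (Visa)
  w_4 = 0.325122·1.3897 + -0.028218·12.9041 = 0.0877  (Xerox)
  w_5 = 0.325122·0.1832 + -0.028218·8.2028 = -0.1719  (Boeing)
  w_6 = 0.325122·1.4236 + -0.028218·13.4330 = 0.0838  (Qualcomm)
Σw_i=1.0000  μᵀw=0.1830
σ²=wᵀΣw=λ₁·μ_p+λ₂ = 0.325122·0.183 + -0.028218 = 0.031280 ≈ 0.0313


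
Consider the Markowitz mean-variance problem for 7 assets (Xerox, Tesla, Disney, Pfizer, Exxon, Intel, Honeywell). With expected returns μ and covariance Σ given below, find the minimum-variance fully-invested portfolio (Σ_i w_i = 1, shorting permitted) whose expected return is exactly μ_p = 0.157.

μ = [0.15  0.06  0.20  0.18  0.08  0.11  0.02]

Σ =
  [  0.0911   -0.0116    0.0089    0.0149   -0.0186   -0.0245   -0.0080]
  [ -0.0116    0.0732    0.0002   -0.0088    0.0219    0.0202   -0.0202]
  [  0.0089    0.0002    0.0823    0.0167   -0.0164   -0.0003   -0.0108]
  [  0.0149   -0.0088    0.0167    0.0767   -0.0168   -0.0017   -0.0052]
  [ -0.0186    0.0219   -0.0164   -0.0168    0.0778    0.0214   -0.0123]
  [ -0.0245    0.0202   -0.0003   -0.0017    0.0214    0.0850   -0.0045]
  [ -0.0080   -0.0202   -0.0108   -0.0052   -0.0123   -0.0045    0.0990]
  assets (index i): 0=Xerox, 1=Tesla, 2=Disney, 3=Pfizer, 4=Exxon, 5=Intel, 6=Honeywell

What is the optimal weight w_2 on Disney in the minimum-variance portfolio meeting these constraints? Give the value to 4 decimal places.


g=Σ⁻¹μ = [2.0501  0.7373  2.3630  2.0876  2.0936  1.2966  1.2046]
h=Σ⁻¹𝟙 = [17.5115  15.0909  13.7927  14.1128  19.1684  9.7720  19.6669]
a=μᵀg=1.534323  b=𝟙ᵀg=11.832761  c=𝟙ᵀh=109.115258  D=ac−b²=27.403867
λ₁=(c·0.157−b)/D = (109.115258·0.157−11.832761)/27.403867 = 0.193343
λ₂=(a−b·0.157)/D = (1.534323−11.832761·0.157)/27.403867 = -0.011802
w* = 0.193343·g + -0.011802·h:
  w_0 = 0.193343·2.0501 + -0.011802·17.5115 = 0.1897  (Xerox)
  w_1 = 0.193343·0.7373 + -0.011802·15.0909 = -0.0355  (Tesla)
  w_2 = 0.193343·2.3630 + -0.011802·13.7927 = 0.2941  (Disney)
  w_3 = 0.193343·2.0876 + -0.011802·14.1128 = 0.2371  (Pfizer)
  w_4 = 0.193343·2.0936 + -0.011802·19.1684 = 0.1785  (Exxon)
  w_5 = 0.193343·1.2966 + -0.011802·9.7720 = 0.1354  (Intel)
  w_6 = 0.193343·1.2046 + -0.011802·19.6669 = 0.0008  (Honeywell)
Σw_i=1.0000  μᵀw=0.1570
σ²=wᵀΣw=λ₁·μ_p+λ₂ = 0.193343·0.157 + -0.011802 = 0.018553 ≈ 0.0186

0.2941


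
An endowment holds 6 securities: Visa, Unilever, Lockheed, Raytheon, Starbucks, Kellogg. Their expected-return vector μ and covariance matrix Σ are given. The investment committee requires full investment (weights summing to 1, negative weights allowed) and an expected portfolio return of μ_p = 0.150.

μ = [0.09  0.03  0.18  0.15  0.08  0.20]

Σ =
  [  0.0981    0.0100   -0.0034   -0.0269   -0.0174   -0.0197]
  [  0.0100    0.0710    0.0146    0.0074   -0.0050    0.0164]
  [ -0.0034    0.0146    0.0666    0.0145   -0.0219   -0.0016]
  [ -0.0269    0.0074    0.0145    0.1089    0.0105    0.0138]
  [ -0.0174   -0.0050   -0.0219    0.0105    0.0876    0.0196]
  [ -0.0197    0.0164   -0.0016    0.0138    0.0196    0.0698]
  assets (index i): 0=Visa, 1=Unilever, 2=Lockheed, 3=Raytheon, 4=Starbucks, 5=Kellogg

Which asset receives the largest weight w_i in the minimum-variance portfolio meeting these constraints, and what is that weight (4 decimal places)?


Lockheed (0.2895)

u=Σ⁻¹μ = [2.3730  -1.4124  3.4032  1.0556  1.2722  3.3790]
v=Σ⁻¹𝟙 = [17.7824  5.1851  18.7753  7.5736  16.2323  12.5021]
a=μᵀu=1.719686  b=𝟙ᵀu=10.070564  c=𝟙ᵀv=78.050749  D=ac−b²=32.806562
λ₁=(c·0.150−b)/D = (78.050749·0.150−10.070564)/32.806562 = 0.049900
λ₂=(a−b·0.150)/D = (1.719686−10.070564·0.150)/32.806562 = 0.006374
w* = 0.049900·u + 0.006374·v:
  w_0 = 0.049900·2.3730 + 0.006374·17.7824 = 0.2318  (Visa)
  w_1 = 0.049900·-1.4124 + 0.006374·5.1851 = -0.0374  (Unilever)
  w_2 = 0.049900·3.4032 + 0.006374·18.7753 = 0.2895  (Lockheed)
  w_3 = 0.049900·1.0556 + 0.006374·7.5736 = 0.1009  (Raytheon)
  w_4 = 0.049900·1.2722 + 0.006374·16.2323 = 0.1669  (Starbucks)
  w_5 = 0.049900·3.3790 + 0.006374·12.5021 = 0.2483  (Kellogg)
Σw_i=1.0000  μᵀw=0.1500
σ²=wᵀΣw=λ₁·μ_p+λ₂ = 0.049900·0.150 + 0.006374 = 0.013859 ≈ 0.0139


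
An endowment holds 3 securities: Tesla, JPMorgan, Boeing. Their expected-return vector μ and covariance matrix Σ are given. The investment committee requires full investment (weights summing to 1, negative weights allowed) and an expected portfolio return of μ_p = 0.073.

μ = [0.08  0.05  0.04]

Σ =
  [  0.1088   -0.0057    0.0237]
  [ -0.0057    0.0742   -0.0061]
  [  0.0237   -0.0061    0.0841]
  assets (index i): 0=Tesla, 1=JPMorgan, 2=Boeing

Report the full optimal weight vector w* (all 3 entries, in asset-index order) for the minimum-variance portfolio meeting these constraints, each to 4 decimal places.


p=Σ⁻¹μ = [0.7024  0.7551  0.3324]
q=Σ⁻¹𝟙 = [7.6156  14.9524  10.8290]
a=μᵀp=0.107250  b=𝟙ᵀp=1.790030  c=𝟙ᵀq=33.397008  D=ac−b²=0.377631
λ₁=(c·0.073−b)/D = (33.397008·0.073−1.790030)/0.377631 = 1.715836
λ₂=(a−b·0.073)/D = (0.107250−1.790030·0.073)/0.377631 = -0.062023
w* = 1.715836·p + -0.062023·q:
  w_0 = 1.715836·0.7024 + -0.062023·7.6156 = 0.7329  (Tesla)
  w_1 = 1.715836·0.7551 + -0.062023·14.9524 = 0.3683  (JPMorgan)
  w_2 = 1.715836·0.3324 + -0.062023·10.8290 = -0.1012  (Boeing)
Σw_i=1.0000  μᵀw=0.0730
σ²=wᵀΣw=λ₁·μ_p+λ₂ = 1.715836·0.073 + -0.062023 = 0.063233 ≈ 0.0632

0.7329  0.3683  -0.1012


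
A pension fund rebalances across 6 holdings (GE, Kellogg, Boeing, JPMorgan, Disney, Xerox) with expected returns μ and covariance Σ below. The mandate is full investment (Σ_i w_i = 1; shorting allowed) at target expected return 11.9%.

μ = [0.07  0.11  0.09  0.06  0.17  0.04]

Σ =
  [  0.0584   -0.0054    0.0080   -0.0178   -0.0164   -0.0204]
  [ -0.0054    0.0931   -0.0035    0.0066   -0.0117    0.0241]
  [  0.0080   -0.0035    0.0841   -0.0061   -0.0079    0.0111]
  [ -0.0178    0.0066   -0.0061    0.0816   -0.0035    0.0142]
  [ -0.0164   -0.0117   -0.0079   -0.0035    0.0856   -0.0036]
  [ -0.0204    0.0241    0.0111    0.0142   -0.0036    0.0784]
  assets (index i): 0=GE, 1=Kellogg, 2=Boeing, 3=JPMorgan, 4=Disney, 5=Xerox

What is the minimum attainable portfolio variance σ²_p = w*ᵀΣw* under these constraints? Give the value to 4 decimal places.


u=Σ⁻¹μ = [2.5227  1.5311  1.2013  1.3009  2.8604  0.4216]
v=Σ⁻¹𝟙 = [33.2607  10.8374  10.6339  17.8706  21.8511  14.3393]
a=μᵀu=1.034304  b=𝟙ᵀu=9.837904  c=𝟙ᵀv=108.793010  D=ac−b²=15.740665
λ₁=(c·0.119−b)/D = (108.793010·0.119−9.837904)/15.740665 = 0.197480
λ₂=(a−b·0.119)/D = (1.034304−9.837904·0.119)/15.740665 = -0.008666
w* = 0.197480·u + -0.008666·v:
  w_0 = 0.197480·2.5227 + -0.008666·33.2607 = 0.2099  (GE)
  w_1 = 0.197480·1.5311 + -0.008666·10.8374 = 0.2084  (Kellogg)
  w_2 = 0.197480·1.2013 + -0.008666·10.6339 = 0.1451  (Boeing)
  w_3 = 0.197480·1.3009 + -0.008666·17.8706 = 0.1020  (JPMorgan)
  w_4 = 0.197480·2.8604 + -0.008666·21.8511 = 0.3755  (Disney)
  w_5 = 0.197480·0.4216 + -0.008666·14.3393 = -0.0410  (Xerox)
Σw_i=1.0000  μᵀw=0.1190
σ²=wᵀΣw=λ₁·μ_p+λ₂ = 0.197480·0.119 + -0.008666 = 0.014834 ≈ 0.0148

0.0148


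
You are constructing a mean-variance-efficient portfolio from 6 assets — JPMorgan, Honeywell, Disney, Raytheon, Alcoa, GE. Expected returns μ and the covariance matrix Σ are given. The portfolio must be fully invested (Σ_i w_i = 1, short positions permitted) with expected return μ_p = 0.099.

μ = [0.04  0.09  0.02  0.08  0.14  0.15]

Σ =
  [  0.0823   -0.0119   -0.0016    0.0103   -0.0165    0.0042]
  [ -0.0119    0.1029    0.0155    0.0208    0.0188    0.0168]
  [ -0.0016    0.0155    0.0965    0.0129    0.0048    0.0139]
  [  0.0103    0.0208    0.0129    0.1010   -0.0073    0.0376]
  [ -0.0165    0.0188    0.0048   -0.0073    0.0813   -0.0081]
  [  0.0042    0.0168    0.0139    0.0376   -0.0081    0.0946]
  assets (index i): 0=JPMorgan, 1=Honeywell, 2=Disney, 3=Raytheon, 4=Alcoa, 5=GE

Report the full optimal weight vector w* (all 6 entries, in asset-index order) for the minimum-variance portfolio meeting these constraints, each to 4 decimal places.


x=Σ⁻¹μ = [0.8229  0.3274  -0.1911  0.2120  2.0037  1.6063]
y=Σ⁻¹𝟙 = [15.1066  5.5337  7.3208  4.6527  14.7952  7.2593]
a=μᵀx=0.596979  b=𝟙ᵀx=4.781146  c=𝟙ᵀy=54.668246  D=ac−b²=9.776433
λ₁=(c·0.099−b)/D = (54.668246·0.099−4.781146)/9.776433 = 0.064544
λ₂=(a−b·0.099)/D = (0.596979−4.781146·0.099)/9.776433 = 0.012647
w* = 0.064544·x + 0.012647·y:
  w_0 = 0.064544·0.8229 + 0.012647·15.1066 = 0.2442  (JPMorgan)
  w_1 = 0.064544·0.3274 + 0.012647·5.5337 = 0.0911  (Honeywell)
  w_2 = 0.064544·-0.1911 + 0.012647·7.3208 = 0.0803  (Disney)
  w_3 = 0.064544·0.2120 + 0.012647·4.6527 = 0.0725  (Raytheon)
  w_4 = 0.064544·2.0037 + 0.012647·14.7952 = 0.3164  (Alcoa)
  w_5 = 0.064544·1.6063 + 0.012647·7.2593 = 0.1955  (GE)
Σw_i=1.0000  μᵀw=0.0990
σ²=wᵀΣw=λ₁·μ_p+λ₂ = 0.064544·0.099 + 0.012647 = 0.019037 ≈ 0.0190

0.2442  0.0911  0.0803  0.0725  0.3164  0.1955


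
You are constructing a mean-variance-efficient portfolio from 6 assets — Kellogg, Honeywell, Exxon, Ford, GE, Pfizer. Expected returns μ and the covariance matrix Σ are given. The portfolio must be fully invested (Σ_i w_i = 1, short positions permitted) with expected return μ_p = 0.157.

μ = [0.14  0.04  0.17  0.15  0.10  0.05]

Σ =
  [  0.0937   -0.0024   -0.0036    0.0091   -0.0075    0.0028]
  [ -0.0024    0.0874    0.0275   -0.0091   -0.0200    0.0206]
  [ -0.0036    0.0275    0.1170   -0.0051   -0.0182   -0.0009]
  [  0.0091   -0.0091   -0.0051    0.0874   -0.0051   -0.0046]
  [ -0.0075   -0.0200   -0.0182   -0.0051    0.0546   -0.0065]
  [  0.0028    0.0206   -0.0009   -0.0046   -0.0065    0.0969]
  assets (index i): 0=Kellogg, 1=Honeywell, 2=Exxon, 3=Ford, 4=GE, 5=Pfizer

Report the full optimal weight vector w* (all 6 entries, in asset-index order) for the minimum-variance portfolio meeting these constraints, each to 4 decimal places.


p=Σ⁻¹μ = [1.6337  0.6784  1.9329  1.9510  3.2084  0.6504]
q=Σ⁻¹𝟙 = [12.2899  14.7626  11.0936  14.7061  31.6430  9.7502]
a=μᵀp=1.230455  b=𝟙ᵀp=10.054716  c=𝟙ᵀq=94.245310  D=ac−b²=14.867286
λ₁=(c·0.157−b)/D = (94.245310·0.157−10.054716)/14.867286 = 0.318942
λ₂=(a−b·0.157)/D = (1.230455−10.054716·0.157)/14.867286 = -0.023416
w* = 0.318942·p + -0.023416·q:
  w_0 = 0.318942·1.6337 + -0.023416·12.2899 = 0.2333  (Kellogg)
  w_1 = 0.318942·0.6784 + -0.023416·14.7626 = -0.1293  (Honeywell)
  w_2 = 0.318942·1.9329 + -0.023416·11.0936 = 0.3567  (Exxon)
  w_3 = 0.318942·1.9510 + -0.023416·14.7061 = 0.2779  (Ford)
  w_4 = 0.318942·3.2084 + -0.023416·31.6430 = 0.2823  (GE)
  w_5 = 0.318942·0.6504 + -0.023416·9.7502 = -0.0209  (Pfizer)
Σw_i=1.0000  μᵀw=0.1570
σ²=wᵀΣw=λ₁·μ_p+λ₂ = 0.318942·0.157 + -0.023416 = 0.026658 ≈ 0.0267

0.2333  -0.1293  0.3567  0.2779  0.2823  -0.0209


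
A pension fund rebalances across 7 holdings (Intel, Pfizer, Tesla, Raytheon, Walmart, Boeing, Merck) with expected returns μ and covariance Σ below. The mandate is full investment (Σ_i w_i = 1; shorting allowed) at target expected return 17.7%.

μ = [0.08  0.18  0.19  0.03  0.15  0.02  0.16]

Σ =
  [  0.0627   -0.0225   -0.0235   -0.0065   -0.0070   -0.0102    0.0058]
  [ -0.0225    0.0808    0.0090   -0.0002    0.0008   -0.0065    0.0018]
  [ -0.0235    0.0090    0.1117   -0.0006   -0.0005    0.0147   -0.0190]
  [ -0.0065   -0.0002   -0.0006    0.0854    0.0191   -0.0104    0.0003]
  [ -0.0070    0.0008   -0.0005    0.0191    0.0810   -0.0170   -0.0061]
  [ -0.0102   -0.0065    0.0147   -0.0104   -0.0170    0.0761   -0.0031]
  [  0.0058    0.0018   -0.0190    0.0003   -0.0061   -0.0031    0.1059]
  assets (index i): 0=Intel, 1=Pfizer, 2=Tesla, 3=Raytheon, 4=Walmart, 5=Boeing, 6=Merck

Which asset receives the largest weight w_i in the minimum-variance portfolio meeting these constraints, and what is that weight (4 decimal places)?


Pfizer (0.2681)

u=Σ⁻¹μ = [3.5631  2.9852  2.3829  0.2302  2.4828  1.1973  1.8699]
v=Σ⁻¹𝟙 = [35.1080  22.1315  13.5422  13.3446  17.8544  23.3911  11.2489]
a=μᵀu=1.977602  b=𝟙ᵀu=14.711487  c=𝟙ᵀv=136.620779  D=ac−b²=53.753702
λ₁=(c·0.177−b)/D = (136.620779·0.177−14.711487)/53.753702 = 0.176181
λ₂=(a−b·0.177)/D = (1.977602−14.711487·0.177)/53.753702 = -0.011652
w* = 0.176181·u + -0.011652·v:
  w_0 = 0.176181·3.5631 + -0.011652·35.1080 = 0.2187  (Intel)
  w_1 = 0.176181·2.9852 + -0.011652·22.1315 = 0.2681  (Pfizer)
  w_2 = 0.176181·2.3829 + -0.011652·13.5422 = 0.2620  (Tesla)
  w_3 = 0.176181·0.2302 + -0.011652·13.3446 = -0.1149  (Raytheon)
  w_4 = 0.176181·2.4828 + -0.011652·17.8544 = 0.2294  (Walmart)
  w_5 = 0.176181·1.1973 + -0.011652·23.3911 = -0.0616  (Boeing)
  w_6 = 0.176181·1.8699 + -0.011652·11.2489 = 0.1984  (Merck)
Σw_i=1.0000  μᵀw=0.1770
σ²=wᵀΣw=λ₁·μ_p+λ₂ = 0.176181·0.177 + -0.011652 = 0.019532 ≈ 0.0195


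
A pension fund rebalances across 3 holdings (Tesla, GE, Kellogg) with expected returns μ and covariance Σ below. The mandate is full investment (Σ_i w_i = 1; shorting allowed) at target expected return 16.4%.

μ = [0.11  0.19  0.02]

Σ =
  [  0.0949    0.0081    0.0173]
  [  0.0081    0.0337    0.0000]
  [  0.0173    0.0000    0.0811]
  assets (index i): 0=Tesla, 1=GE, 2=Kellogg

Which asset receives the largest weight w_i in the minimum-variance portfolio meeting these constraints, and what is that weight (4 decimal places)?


GE (0.7849)

x=Σ⁻¹μ = [0.6729  5.4762  0.1031]
y=Σ⁻¹𝟙 = [6.1204  28.2025  11.0249]
a=μᵀx=1.116568  b=𝟙ᵀx=6.252222  c=𝟙ᵀy=45.347807  D=ac−b²=11.543634
λ₁=(c·0.164−b)/D = (45.347807·0.164−6.252222)/11.543634 = 0.102638
λ₂=(a−b·0.164)/D = (1.116568−6.252222·0.164)/11.543634 = 0.007901
w* = 0.102638·x + 0.007901·y:
  w_0 = 0.102638·0.6729 + 0.007901·6.1204 = 0.1174  (Tesla)
  w_1 = 0.102638·5.4762 + 0.007901·28.2025 = 0.7849  (GE)
  w_2 = 0.102638·0.1031 + 0.007901·11.0249 = 0.0977  (Kellogg)
Σw_i=1.0000  μᵀw=0.1640
σ²=wᵀΣw=λ₁·μ_p+λ₂ = 0.102638·0.164 + 0.007901 = 0.024733 ≈ 0.0247


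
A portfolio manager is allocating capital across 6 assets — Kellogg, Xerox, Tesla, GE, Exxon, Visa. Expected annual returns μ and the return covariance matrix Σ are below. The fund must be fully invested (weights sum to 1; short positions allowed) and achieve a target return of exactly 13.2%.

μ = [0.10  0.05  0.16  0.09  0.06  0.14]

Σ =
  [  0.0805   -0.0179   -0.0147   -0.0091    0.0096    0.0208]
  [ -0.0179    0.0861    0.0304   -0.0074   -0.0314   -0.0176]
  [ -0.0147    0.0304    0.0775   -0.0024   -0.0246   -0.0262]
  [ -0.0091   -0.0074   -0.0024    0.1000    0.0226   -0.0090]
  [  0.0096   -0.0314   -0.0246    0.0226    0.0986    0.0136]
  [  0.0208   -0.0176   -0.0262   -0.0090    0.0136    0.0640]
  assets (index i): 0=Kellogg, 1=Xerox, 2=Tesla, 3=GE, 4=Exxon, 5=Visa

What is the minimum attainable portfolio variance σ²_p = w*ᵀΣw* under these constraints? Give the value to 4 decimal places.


g=Σ⁻¹μ = [1.1959  0.7124  3.4675  1.2665  0.8224  3.4176]
h=Σ⁻¹𝟙 = [13.9330  17.8784  21.2112  12.1032  13.7589  23.4749]
a=μᵀg=1.351809  b=𝟙ᵀg=10.882333  c=𝟙ᵀh=102.359700  D=ac−b²=19.945594
λ₁=(c·0.132−b)/D = (102.359700·0.132−10.882333)/19.945594 = 0.131816
λ₂=(a−b·0.132)/D = (1.351809−10.882333·0.132)/19.945594 = -0.004244
w* = 0.131816·g + -0.004244·h:
  w_0 = 0.131816·1.1959 + -0.004244·13.9330 = 0.0985  (Kellogg)
  w_1 = 0.131816·0.7124 + -0.004244·17.8784 = 0.0180  (Xerox)
  w_2 = 0.131816·3.4675 + -0.004244·21.2112 = 0.3670  (Tesla)
  w_3 = 0.131816·1.2665 + -0.004244·12.1032 = 0.1156  (GE)
  w_4 = 0.131816·0.8224 + -0.004244·13.7589 = 0.0500  (Exxon)
  w_5 = 0.131816·3.4176 + -0.004244·23.4749 = 0.3509  (Visa)
Σw_i=1.0000  μᵀw=0.1320
σ²=wᵀΣw=λ₁·μ_p+λ₂ = 0.131816·0.132 + -0.004244 = 0.013155 ≈ 0.0132

0.0132


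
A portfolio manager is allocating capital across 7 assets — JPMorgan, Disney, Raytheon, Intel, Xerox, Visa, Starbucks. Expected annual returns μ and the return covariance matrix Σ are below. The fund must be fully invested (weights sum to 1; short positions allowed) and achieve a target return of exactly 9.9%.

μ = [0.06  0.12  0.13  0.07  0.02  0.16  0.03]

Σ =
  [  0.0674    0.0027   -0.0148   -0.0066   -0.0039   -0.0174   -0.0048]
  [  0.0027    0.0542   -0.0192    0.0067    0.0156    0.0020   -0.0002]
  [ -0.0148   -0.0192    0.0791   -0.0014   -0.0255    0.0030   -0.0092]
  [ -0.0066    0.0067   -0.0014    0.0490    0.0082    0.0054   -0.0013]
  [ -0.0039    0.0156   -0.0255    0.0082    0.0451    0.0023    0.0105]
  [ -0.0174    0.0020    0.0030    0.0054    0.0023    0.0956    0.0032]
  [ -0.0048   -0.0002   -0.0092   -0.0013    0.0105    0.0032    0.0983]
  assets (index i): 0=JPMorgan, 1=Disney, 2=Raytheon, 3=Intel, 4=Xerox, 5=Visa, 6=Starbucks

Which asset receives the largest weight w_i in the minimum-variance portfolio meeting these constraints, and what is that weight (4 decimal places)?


g=Σ⁻¹μ = [2.1146  2.6983  3.0272  1.0812  0.9886  1.8039  0.5472]
h=Σ⁻¹𝟙 = [28.8953  17.3999  33.5137  16.5817  31.3490  12.2371  11.2282]
a=μᵀg=1.244698  b=𝟙ᵀg=12.260960  c=𝟙ᵀh=151.204886  D=ac−b²=37.873268
λ₁=(c·0.099−b)/D = (151.204886·0.099−12.260960)/37.873268 = 0.071510
λ₂=(a−b·0.099)/D = (1.244698−12.260960·0.099)/37.873268 = 0.000815
w* = 0.071510·g + 0.000815·h:
  w_0 = 0.071510·2.1146 + 0.000815·28.8953 = 0.1748  (JPMorgan)
  w_1 = 0.071510·2.6983 + 0.000815·17.3999 = 0.2071  (Disney)
  w_2 = 0.071510·3.0272 + 0.000815·33.5137 = 0.2438  (Raytheon)
  w_3 = 0.071510·1.0812 + 0.000815·16.5817 = 0.0908  (Intel)
  w_4 = 0.071510·0.9886 + 0.000815·31.3490 = 0.0962  (Xerox)
  w_5 = 0.071510·1.8039 + 0.000815·12.2371 = 0.1390  (Visa)
  w_6 = 0.071510·0.5472 + 0.000815·11.2282 = 0.0483  (Starbucks)
Σw_i=1.0000  μᵀw=0.0990
σ²=wᵀΣw=λ₁·μ_p+λ₂ = 0.071510·0.099 + 0.000815 = 0.007894 ≈ 0.0079

Raytheon (0.2438)


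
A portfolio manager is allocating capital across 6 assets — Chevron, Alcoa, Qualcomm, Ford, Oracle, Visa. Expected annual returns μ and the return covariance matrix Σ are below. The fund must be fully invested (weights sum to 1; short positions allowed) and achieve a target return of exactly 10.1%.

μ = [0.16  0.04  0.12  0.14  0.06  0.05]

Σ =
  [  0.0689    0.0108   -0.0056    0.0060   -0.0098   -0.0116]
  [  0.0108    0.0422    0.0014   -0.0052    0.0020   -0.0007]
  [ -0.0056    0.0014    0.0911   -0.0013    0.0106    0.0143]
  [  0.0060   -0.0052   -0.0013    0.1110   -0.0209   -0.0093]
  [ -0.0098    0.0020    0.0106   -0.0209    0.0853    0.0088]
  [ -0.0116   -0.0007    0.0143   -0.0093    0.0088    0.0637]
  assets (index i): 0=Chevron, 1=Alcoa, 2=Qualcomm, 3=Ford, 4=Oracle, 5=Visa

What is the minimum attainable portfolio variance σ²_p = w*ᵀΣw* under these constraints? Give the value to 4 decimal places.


p=Σ⁻¹μ = [2.5623  0.3967  1.1984  1.4477  1.0861  1.0482]
q=Σ⁻¹𝟙 = [15.5350  20.7409  7.5369  13.2163  13.5572  17.1202]
a=μᵀp=0.889900  b=𝟙ᵀp=7.739387  c=𝟙ᵀq=87.706463  D=ac−b²=18.151899
λ₁=(c·0.101−b)/D = (87.706463·0.101−7.739387)/18.151899 = 0.061645
λ₂=(a−b·0.101)/D = (0.889900−7.739387·0.101)/18.151899 = 0.005962
w* = 0.061645·p + 0.005962·q:
  w_0 = 0.061645·2.5623 + 0.005962·15.5350 = 0.2506  (Chevron)
  w_1 = 0.061645·0.3967 + 0.005962·20.7409 = 0.1481  (Alcoa)
  w_2 = 0.061645·1.1984 + 0.005962·7.5369 = 0.1188  (Qualcomm)
  w_3 = 0.061645·1.4477 + 0.005962·13.2163 = 0.1680  (Ford)
  w_4 = 0.061645·1.0861 + 0.005962·13.5572 = 0.1478  (Oracle)
  w_5 = 0.061645·1.0482 + 0.005962·17.1202 = 0.1667  (Visa)
Σw_i=1.0000  μᵀw=0.1010
σ²=wᵀΣw=λ₁·μ_p+λ₂ = 0.061645·0.101 + 0.005962 = 0.012188 ≈ 0.0122

0.0122


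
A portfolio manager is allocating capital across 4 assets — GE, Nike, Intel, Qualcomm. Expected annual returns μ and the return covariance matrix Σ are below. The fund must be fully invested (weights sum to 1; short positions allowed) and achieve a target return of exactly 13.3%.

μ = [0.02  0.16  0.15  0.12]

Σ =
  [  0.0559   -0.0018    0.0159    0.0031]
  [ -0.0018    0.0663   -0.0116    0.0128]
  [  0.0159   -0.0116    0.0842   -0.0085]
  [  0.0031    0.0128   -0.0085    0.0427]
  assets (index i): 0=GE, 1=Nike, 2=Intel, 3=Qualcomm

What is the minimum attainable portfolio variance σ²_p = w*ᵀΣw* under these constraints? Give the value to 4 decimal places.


u=Σ⁻¹μ = [-0.4085  2.3220  2.4440  2.6304]
v=Σ⁻¹𝟙 = [13.3660  13.7310  13.3634  20.9929]
a=μᵀu=1.045603  b=𝟙ᵀu=6.987943  c=𝟙ᵀv=61.453337  D=ac−b²=15.424443
λ₁=(c·0.133−b)/D = (61.453337·0.133−6.987943)/15.424443 = 0.076849
λ₂=(a−b·0.133)/D = (1.045603−6.987943·0.133)/15.424443 = 0.007534
w* = 0.076849·u + 0.007534·v:
  w_0 = 0.076849·-0.4085 + 0.007534·13.3660 = 0.0693  (GE)
  w_1 = 0.076849·2.3220 + 0.007534·13.7310 = 0.2819  (Nike)
  w_2 = 0.076849·2.4440 + 0.007534·13.3634 = 0.2885  (Intel)
  w_3 = 0.076849·2.6304 + 0.007534·20.9929 = 0.3603  (Qualcomm)
Σw_i=1.0000  μᵀw=0.1330
σ²=wᵀΣw=λ₁·μ_p+λ₂ = 0.076849·0.133 + 0.007534 = 0.017755 ≈ 0.0178

0.0178
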